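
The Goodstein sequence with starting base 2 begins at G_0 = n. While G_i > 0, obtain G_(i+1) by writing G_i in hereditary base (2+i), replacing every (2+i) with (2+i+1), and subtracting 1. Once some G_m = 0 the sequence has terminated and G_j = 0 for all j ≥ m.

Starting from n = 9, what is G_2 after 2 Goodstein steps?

base 2: 9 = 2^(2 + 1) + 1; at 3: 3^(3 + 1) + 1 = 82; next = 81
base 3: 81 = 3^(3 + 1); at 4: 4^(4 + 1) = 1024; next = 1023

1023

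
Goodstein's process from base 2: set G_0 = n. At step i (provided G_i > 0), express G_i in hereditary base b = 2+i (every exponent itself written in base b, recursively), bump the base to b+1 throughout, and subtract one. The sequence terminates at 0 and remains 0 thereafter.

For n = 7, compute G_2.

step 0: 7 = 2^2 + 2 + 1; sub 3 for 2: 3^3 + 3 + 1; = 31; G_1 = 31−1 = 30
step 1: 30 = 3^3 + 3; sub 4 for 3: 4^4 + 4; = 260; G_2 = 260−1 = 259
step 2: 259 = 4^4 + 3; sub 5 for 4: 5^5 + 3; = 3128; G_3 = 3128−1 = 3127

259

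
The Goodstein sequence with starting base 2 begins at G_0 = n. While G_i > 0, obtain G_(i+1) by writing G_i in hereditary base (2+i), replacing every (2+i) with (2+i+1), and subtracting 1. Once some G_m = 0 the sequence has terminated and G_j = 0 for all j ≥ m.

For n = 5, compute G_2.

base 2: 5 = 2^2 + 1; at 3: 3^3 + 1 = 28; next = 27
base 3: 27 = 3^3; at 4: 4^4 = 256; next = 255

255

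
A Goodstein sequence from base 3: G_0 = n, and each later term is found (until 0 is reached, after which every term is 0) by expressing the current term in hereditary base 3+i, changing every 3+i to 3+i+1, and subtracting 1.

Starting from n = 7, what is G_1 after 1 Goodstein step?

8

base 3: 7 = 2·3 + 1; at 4: 2·4 + 1 = 9; next = 8
base 4: 8 = 2·4; at 5: 2·5 = 10; next = 9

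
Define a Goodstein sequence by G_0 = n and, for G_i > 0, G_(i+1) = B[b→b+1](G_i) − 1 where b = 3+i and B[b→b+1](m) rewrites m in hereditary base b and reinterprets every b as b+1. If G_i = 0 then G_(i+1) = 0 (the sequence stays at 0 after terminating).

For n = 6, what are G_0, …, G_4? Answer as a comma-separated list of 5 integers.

6, 7, 7, 7, 7

(0) 6|_3 = 2·3 ↦ 2·4|_4 = 8 ⇒ 7
(1) 7|_4 = 4 + 3 ↦ 5 + 3|_5 = 8 ⇒ 7
(2) 7|_5 = 5 + 2 ↦ 6 + 2|_6 = 8 ⇒ 7
(3) 7|_6 = 6 + 1 ↦ 7 + 1|_7 = 8 ⇒ 7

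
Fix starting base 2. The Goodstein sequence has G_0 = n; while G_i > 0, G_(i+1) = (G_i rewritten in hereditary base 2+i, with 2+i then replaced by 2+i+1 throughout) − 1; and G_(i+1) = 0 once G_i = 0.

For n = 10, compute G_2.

1025

base 2: 10 = 2^(2 + 1) + 2; at 3: 3^(3 + 1) + 3 = 84; next = 83
base 3: 83 = 3^(3 + 1) + 2; at 4: 4^(4 + 1) + 2 = 1026; next = 1025
base 4: 1025 = 4^(4 + 1) + 1; at 5: 5^(5 + 1) + 1 = 15626; next = 15625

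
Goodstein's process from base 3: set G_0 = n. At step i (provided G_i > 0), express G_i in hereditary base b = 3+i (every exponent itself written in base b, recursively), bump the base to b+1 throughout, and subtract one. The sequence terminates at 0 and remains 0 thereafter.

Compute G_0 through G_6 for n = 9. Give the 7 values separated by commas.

9, 15, 17, 19, 21, 23, 24

[0] 9 ≡ 3^2 (base 3). Lift 4: 16. −1: 15.
[1] 15 ≡ 3·4 + 3 (base 4). Lift 5: 18. −1: 17.
[2] 17 ≡ 3·5 + 2 (base 5). Lift 6: 20. −1: 19.
[3] 19 ≡ 3·6 + 1 (base 6). Lift 7: 22. −1: 21.
[4] 21 ≡ 3·7 (base 7). Lift 8: 24. −1: 23.
[5] 23 ≡ 2·8 + 7 (base 8). Lift 9: 25. −1: 24.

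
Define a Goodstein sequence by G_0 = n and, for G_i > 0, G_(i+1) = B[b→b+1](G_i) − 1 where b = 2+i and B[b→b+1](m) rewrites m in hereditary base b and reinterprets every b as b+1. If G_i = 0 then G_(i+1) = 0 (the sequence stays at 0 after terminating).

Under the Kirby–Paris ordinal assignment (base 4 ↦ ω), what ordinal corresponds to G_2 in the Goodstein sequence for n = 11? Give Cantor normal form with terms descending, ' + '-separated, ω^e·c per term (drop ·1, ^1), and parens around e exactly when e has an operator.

G_0 = 11. HB_2(11) = 2^(2 + 1) + 2 + 1. Bump = 85. G_1 = 84.
G_1 = 84. HB_3(84) = 3^(3 + 1) + 3. Bump = 1028. G_2 = 1027.
G_2 = 1027. HB_4(1027) = 4^(4 + 1) + 3. Bump = 15628. G_3 = 15627.

ω^(ω + 1) + 3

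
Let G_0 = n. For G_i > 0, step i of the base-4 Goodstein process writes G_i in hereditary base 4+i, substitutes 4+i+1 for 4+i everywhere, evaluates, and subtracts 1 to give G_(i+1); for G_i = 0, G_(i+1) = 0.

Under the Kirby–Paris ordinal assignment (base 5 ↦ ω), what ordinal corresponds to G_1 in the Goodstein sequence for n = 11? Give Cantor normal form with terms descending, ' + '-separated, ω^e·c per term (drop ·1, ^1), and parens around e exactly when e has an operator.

G_0 = 11. HB_4(11) = 2·4 + 3. Bump = 13. G_1 = 12.
G_1 = 12. HB_5(12) = 2·5 + 2. Bump = 14. G_2 = 13.

ω·2 + 2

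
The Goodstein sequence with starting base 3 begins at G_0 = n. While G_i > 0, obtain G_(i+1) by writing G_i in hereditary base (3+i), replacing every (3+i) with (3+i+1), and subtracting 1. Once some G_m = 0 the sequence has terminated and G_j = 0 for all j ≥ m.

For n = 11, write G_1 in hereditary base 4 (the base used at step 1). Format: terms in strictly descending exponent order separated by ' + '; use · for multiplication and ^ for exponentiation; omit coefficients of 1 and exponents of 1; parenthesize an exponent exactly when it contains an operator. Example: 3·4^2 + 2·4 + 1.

G_0=11  [base 3] 3^2 + 2  →[3↦4]→  4^2 + 2 = 18  −1 ⇒ G_1=17
G_1=17  [base 4] 4^2 + 1  →[4↦5]→  5^2 + 1 = 26  −1 ⇒ G_2=25

4^2 + 1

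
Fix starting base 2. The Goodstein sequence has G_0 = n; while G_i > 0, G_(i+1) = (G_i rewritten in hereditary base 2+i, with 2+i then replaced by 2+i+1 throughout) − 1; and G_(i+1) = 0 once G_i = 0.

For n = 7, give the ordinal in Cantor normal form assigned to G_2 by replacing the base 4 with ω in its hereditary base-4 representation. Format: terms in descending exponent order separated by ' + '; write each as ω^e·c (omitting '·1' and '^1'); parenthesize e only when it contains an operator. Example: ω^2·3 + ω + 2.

base 2: 7 = 2^2 + 2 + 1; at 3: 3^3 + 3 + 1 = 31; next = 30
base 3: 30 = 3^3 + 3; at 4: 4^4 + 4 = 260; next = 259
base 4: 259 = 4^4 + 3; at 5: 5^5 + 3 = 3128; next = 3127

ω^ω + 3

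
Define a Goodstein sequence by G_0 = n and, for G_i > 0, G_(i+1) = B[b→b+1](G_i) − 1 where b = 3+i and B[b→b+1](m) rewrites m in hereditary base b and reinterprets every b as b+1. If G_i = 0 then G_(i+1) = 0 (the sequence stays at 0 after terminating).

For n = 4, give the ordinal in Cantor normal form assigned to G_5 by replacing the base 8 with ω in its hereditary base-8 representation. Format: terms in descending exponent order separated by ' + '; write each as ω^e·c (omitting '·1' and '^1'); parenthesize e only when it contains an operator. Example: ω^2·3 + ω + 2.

1

G_0=4  [base 3] 3 + 1  →[3↦4]→  4 + 1 = 5  −1 ⇒ G_1=4
G_1=4  [base 4] 4  →[4↦5]→  5 = 5  −1 ⇒ G_2=4
G_2=4  [base 5] 4  →[5↦6]→  4 = 4  −1 ⇒ G_3=3
G_3=3  [base 6] 3  →[6↦7]→  3 = 3  −1 ⇒ G_4=2
G_4=2  [base 7] 2  →[7↦8]→  2 = 2  −1 ⇒ G_5=1
G_5=1  [base 8] 1  →[8↦9]→  1 = 1  −1 ⇒ G_6=0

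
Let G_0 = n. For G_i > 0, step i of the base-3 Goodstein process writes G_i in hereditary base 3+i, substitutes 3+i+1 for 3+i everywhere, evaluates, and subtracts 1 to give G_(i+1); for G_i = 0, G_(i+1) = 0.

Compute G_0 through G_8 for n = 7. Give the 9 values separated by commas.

[0] 7 ≡ 2·3 + 1 (base 3). Lift 4: 9. −1: 8.
[1] 8 ≡ 2·4 (base 4). Lift 5: 10. −1: 9.
[2] 9 ≡ 5 + 4 (base 5). Lift 6: 10. −1: 9.
[3] 9 ≡ 6 + 3 (base 6). Lift 7: 10. −1: 9.
[4] 9 ≡ 7 + 2 (base 7). Lift 8: 10. −1: 9.
[5] 9 ≡ 8 + 1 (base 8). Lift 9: 10. −1: 9.
[6] 9 ≡ 9 (base 9). Lift 10: 10. −1: 9.
[7] 9 ≡ 9 (base 10). Lift 11: 9. −1: 8.

7, 8, 9, 9, 9, 9, 9, 9, 8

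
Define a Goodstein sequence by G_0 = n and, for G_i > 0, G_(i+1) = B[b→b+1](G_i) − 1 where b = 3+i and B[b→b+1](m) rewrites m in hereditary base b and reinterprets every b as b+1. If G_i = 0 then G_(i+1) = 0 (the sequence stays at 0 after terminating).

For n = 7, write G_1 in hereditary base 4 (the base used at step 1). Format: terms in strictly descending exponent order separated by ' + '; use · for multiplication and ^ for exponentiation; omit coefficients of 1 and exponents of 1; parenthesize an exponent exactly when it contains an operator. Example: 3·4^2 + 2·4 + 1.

i=0: 7 = 2·3 + 1 (b=3); 3→4: 2·4 + 1 = 9; 9−1 = 8
i=1: 8 = 2·4 (b=4); 4→5: 2·5 = 10; 10−1 = 9

2·4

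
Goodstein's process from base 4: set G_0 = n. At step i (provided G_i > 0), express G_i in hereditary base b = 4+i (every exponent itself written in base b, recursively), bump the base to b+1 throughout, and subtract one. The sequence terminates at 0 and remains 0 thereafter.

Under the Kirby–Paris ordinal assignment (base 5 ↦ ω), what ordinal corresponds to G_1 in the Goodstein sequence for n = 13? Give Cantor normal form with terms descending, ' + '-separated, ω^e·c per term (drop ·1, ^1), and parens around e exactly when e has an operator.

step 0: 13 = 3·4 + 1; sub 5 for 4: 3·5 + 1; = 16; G_1 = 16−1 = 15
step 1: 15 = 3·5; sub 6 for 5: 3·6; = 18; G_2 = 18−1 = 17

ω·3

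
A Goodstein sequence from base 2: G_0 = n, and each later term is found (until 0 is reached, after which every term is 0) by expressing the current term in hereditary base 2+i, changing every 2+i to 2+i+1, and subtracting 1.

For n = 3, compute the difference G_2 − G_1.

3 —HB2→ 2 + 1 —bump→ 3 + 1 = 4 —(−1)→ 3
3 —HB3→ 3 —bump→ 4 = 4 —(−1)→ 3

0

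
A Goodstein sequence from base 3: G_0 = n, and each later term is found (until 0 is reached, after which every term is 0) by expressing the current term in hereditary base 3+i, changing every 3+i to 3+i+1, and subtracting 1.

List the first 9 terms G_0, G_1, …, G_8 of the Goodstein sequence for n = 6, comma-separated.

G_0 = 6. HB_3(6) = 2·3. Bump = 8. G_1 = 7.
G_1 = 7. HB_4(7) = 4 + 3. Bump = 8. G_2 = 7.
G_2 = 7. HB_5(7) = 5 + 2. Bump = 8. G_3 = 7.
G_3 = 7. HB_6(7) = 6 + 1. Bump = 8. G_4 = 7.
G_4 = 7. HB_7(7) = 7. Bump = 8. G_5 = 7.
G_5 = 7. HB_8(7) = 7. Bump = 7. G_6 = 6.
G_6 = 6. HB_9(6) = 6. Bump = 6. G_7 = 5.
G_7 = 5. HB_10(5) = 5. Bump = 5. G_8 = 4.

6, 7, 7, 7, 7, 7, 6, 5, 4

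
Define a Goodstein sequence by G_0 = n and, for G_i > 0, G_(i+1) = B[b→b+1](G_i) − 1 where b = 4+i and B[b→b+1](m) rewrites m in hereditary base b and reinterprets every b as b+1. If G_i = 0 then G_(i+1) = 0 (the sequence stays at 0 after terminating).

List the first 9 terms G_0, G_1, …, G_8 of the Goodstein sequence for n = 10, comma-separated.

(0) 10|_4 = 2·4 + 2 ↦ 2·5 + 2|_5 = 12 ⇒ 11
(1) 11|_5 = 2·5 + 1 ↦ 2·6 + 1|_6 = 13 ⇒ 12
(2) 12|_6 = 2·6 ↦ 2·7|_7 = 14 ⇒ 13
(3) 13|_7 = 7 + 6 ↦ 8 + 6|_8 = 14 ⇒ 13
(4) 13|_8 = 8 + 5 ↦ 9 + 5|_9 = 14 ⇒ 13
(5) 13|_9 = 9 + 4 ↦ 10 + 4|_10 = 14 ⇒ 13
(6) 13|_10 = 10 + 3 ↦ 11 + 3|_11 = 14 ⇒ 13
(7) 13|_11 = 11 + 2 ↦ 12 + 2|_12 = 14 ⇒ 13

10, 11, 12, 13, 13, 13, 13, 13, 13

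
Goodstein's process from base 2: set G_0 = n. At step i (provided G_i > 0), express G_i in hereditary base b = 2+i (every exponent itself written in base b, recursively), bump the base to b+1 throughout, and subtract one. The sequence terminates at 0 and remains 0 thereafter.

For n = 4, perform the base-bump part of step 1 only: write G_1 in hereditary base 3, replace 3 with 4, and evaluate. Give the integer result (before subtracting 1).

42

i=0: 4 = 2^2 (b=2); 2→3: 3^3 = 27; 27−1 = 26
i=1: 26 = 2·3^2 + 2·3 + 2 (b=3); 3→4: 2·4^2 + 2·4 + 2 = 42; 42−1 = 41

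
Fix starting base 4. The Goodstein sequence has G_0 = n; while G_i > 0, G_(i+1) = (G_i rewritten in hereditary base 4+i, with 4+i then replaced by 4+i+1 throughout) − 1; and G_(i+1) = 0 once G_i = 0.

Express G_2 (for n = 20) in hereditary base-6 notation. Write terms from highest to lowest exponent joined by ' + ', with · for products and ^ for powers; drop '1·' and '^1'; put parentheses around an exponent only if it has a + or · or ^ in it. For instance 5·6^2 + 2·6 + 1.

6^2 + 3

G_0 = 20. HB_4(20) = 4^2 + 4. Bump = 30. G_1 = 29.
G_1 = 29. HB_5(29) = 5^2 + 4. Bump = 40. G_2 = 39.
G_2 = 39. HB_6(39) = 6^2 + 3. Bump = 52. G_3 = 51.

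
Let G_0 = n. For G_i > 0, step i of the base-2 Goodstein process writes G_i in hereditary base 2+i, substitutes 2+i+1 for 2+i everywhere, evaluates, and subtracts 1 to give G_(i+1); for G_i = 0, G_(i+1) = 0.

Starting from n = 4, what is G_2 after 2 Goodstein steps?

base 2: 4 = 2^2; at 3: 3^3 = 27; next = 26
base 3: 26 = 2·3^2 + 2·3 + 2; at 4: 2·4^2 + 2·4 + 2 = 42; next = 41
base 4: 41 = 2·4^2 + 2·4 + 1; at 5: 2·5^2 + 2·5 + 1 = 61; next = 60

41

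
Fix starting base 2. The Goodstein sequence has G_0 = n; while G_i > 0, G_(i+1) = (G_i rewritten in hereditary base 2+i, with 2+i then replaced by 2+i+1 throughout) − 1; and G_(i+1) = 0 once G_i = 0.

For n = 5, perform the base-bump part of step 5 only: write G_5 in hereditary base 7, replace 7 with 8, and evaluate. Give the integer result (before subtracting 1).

1752

step 0: 5 = 2^2 + 1; sub 3 for 2: 3^3 + 1; = 28; G_1 = 28−1 = 27
step 1: 27 = 3^3; sub 4 for 3: 4^4; = 256; G_2 = 256−1 = 255
step 2: 255 = 3·4^3 + 3·4^2 + 3·4 + 3; sub 5 for 4: 3·5^3 + 3·5^2 + 3·5 + 3; = 468; G_3 = 468−1 = 467
step 3: 467 = 3·5^3 + 3·5^2 + 3·5 + 2; sub 6 for 5: 3·6^3 + 3·6^2 + 3·6 + 2; = 776; G_4 = 776−1 = 775
step 4: 775 = 3·6^3 + 3·6^2 + 3·6 + 1; sub 7 for 6: 3·7^3 + 3·7^2 + 3·7 + 1; = 1198; G_5 = 1198−1 = 1197
step 5: 1197 = 3·7^3 + 3·7^2 + 3·7; sub 8 for 7: 3·8^3 + 3·8^2 + 3·8; = 1752; G_6 = 1752−1 = 1751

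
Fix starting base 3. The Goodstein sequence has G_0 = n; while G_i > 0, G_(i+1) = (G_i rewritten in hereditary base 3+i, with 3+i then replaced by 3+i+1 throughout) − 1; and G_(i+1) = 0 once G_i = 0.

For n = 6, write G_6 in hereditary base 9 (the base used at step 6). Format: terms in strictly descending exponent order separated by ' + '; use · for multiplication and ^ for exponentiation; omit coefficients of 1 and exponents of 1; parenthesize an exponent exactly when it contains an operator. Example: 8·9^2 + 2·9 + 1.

[0] 6 ≡ 2·3 (base 3). Lift 4: 8. −1: 7.
[1] 7 ≡ 4 + 3 (base 4). Lift 5: 8. −1: 7.
[2] 7 ≡ 5 + 2 (base 5). Lift 6: 8. −1: 7.
[3] 7 ≡ 6 + 1 (base 6). Lift 7: 8. −1: 7.
[4] 7 ≡ 7 (base 7). Lift 8: 8. −1: 7.
[5] 7 ≡ 7 (base 8). Lift 9: 7. −1: 6.
[6] 6 ≡ 6 (base 9). Lift 10: 6. −1: 5.

6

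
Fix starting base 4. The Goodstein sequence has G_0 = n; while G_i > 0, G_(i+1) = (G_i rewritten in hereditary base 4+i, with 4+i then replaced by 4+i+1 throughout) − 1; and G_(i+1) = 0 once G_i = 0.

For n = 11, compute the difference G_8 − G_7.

[0] 11 ≡ 2·4 + 3 (base 4). Lift 5: 13. −1: 12.
[1] 12 ≡ 2·5 + 2 (base 5). Lift 6: 14. −1: 13.
[2] 13 ≡ 2·6 + 1 (base 6). Lift 7: 15. −1: 14.
[3] 14 ≡ 2·7 (base 7). Lift 8: 16. −1: 15.
[4] 15 ≡ 8 + 7 (base 8). Lift 9: 16. −1: 15.
[5] 15 ≡ 9 + 6 (base 9). Lift 10: 16. −1: 15.
[6] 15 ≡ 10 + 5 (base 10). Lift 11: 16. −1: 15.
[7] 15 ≡ 11 + 4 (base 11). Lift 12: 16. −1: 15.

0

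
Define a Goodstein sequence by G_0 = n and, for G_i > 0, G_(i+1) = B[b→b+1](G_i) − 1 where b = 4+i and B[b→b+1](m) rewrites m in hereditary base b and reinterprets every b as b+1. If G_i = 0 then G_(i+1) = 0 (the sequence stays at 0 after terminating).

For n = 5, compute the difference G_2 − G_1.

0

base 4: 5 = 4 + 1; at 5: 5 + 1 = 6; next = 5
base 5: 5 = 5; at 6: 6 = 6; next = 5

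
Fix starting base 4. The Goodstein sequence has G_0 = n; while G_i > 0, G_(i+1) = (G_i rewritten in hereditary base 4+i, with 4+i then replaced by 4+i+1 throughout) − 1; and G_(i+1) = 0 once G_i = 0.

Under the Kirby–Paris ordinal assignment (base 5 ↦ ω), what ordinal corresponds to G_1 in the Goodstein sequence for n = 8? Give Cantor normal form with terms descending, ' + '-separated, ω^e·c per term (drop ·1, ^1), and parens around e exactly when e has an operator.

ω + 4

8 —HB4→ 2·4 —bump→ 2·5 = 10 —(−1)→ 9
9 —HB5→ 5 + 4 —bump→ 6 + 4 = 10 —(−1)→ 9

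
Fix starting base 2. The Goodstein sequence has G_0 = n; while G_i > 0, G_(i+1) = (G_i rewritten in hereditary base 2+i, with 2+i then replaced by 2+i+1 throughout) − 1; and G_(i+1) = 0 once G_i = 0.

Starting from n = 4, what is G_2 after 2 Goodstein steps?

41

step 0: 4 = 2^2; sub 3 for 2: 3^3; = 27; G_1 = 27−1 = 26
step 1: 26 = 2·3^2 + 2·3 + 2; sub 4 for 3: 2·4^2 + 2·4 + 2; = 42; G_2 = 42−1 = 41
step 2: 41 = 2·4^2 + 2·4 + 1; sub 5 for 4: 2·5^2 + 2·5 + 1; = 61; G_3 = 61−1 = 60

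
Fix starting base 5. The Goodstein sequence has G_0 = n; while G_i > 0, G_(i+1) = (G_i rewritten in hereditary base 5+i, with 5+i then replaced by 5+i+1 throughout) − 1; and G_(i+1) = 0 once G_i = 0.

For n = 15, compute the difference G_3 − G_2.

1

G_0 = 15. HB_5(15) = 3·5. Bump = 18. G_1 = 17.
G_1 = 17. HB_6(17) = 2·6 + 5. Bump = 19. G_2 = 18.
G_2 = 18. HB_7(18) = 2·7 + 4. Bump = 20. G_3 = 19.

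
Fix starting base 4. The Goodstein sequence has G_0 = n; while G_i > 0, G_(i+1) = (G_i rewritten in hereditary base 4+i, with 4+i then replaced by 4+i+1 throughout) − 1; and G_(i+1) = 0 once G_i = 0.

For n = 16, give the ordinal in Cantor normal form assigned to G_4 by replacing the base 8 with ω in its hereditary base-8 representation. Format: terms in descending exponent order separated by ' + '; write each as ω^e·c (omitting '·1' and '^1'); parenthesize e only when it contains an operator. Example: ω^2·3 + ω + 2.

i=0: 16 = 4^2 (b=4); 4→5: 5^2 = 25; 25−1 = 24
i=1: 24 = 4·5 + 4 (b=5); 5→6: 4·6 + 4 = 28; 28−1 = 27
i=2: 27 = 4·6 + 3 (b=6); 6→7: 4·7 + 3 = 31; 31−1 = 30
i=3: 30 = 4·7 + 2 (b=7); 7→8: 4·8 + 2 = 34; 34−1 = 33

ω·4 + 1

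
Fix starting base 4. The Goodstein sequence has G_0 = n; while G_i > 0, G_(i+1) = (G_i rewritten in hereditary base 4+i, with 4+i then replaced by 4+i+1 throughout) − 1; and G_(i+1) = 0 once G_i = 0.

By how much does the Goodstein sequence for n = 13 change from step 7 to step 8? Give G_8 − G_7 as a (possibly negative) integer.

i=0: 13 = 3·4 + 1 (b=4); 4→5: 3·5 + 1 = 16; 16−1 = 15
i=1: 15 = 3·5 (b=5); 5→6: 3·6 = 18; 18−1 = 17
i=2: 17 = 2·6 + 5 (b=6); 6→7: 2·7 + 5 = 19; 19−1 = 18
i=3: 18 = 2·7 + 4 (b=7); 7→8: 2·8 + 4 = 20; 20−1 = 19
i=4: 19 = 2·8 + 3 (b=8); 8→9: 2·9 + 3 = 21; 21−1 = 20
i=5: 20 = 2·9 + 2 (b=9); 9→10: 2·10 + 2 = 22; 22−1 = 21
i=6: 21 = 2·10 + 1 (b=10); 10→11: 2·11 + 1 = 23; 23−1 = 22
i=7: 22 = 2·11 (b=11); 11→12: 2·12 = 24; 24−1 = 23

1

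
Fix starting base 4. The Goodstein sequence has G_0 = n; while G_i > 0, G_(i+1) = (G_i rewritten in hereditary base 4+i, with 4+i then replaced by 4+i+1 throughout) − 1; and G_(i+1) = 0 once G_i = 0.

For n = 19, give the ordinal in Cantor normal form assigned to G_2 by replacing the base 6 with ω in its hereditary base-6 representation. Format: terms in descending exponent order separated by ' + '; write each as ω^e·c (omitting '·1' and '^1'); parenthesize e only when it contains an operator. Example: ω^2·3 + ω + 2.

G_0=19  [base 4] 4^2 + 3  →[4↦5]→  5^2 + 3 = 28  −1 ⇒ G_1=27
G_1=27  [base 5] 5^2 + 2  →[5↦6]→  6^2 + 2 = 38  −1 ⇒ G_2=37

ω^2 + 1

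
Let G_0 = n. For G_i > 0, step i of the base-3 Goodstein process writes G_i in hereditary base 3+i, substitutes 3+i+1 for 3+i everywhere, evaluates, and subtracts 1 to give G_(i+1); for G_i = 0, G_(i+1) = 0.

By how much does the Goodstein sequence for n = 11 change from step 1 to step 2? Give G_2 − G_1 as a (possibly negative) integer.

8

base 3: 11 = 3^2 + 2; at 4: 4^2 + 2 = 18; next = 17
base 4: 17 = 4^2 + 1; at 5: 5^2 + 1 = 26; next = 25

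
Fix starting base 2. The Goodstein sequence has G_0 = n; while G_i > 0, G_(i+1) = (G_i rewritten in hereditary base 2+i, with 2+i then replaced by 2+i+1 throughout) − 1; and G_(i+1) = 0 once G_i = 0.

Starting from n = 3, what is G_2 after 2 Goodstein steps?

3

3 —HB2→ 2 + 1 —bump→ 3 + 1 = 4 —(−1)→ 3
3 —HB3→ 3 —bump→ 4 = 4 —(−1)→ 3
3 —HB4→ 3 —bump→ 3 = 3 —(−1)→ 2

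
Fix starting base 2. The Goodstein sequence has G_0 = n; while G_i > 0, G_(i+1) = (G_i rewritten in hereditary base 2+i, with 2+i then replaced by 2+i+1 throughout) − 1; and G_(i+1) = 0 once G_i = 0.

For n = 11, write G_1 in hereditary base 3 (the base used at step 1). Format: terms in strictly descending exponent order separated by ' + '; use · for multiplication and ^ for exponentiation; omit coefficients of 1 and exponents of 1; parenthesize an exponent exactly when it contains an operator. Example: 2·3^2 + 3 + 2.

3^(3 + 1) + 3

i=0: 11 = 2^(2 + 1) + 2 + 1 (b=2); 2→3: 3^(3 + 1) + 3 + 1 = 85; 85−1 = 84
i=1: 84 = 3^(3 + 1) + 3 (b=3); 3→4: 4^(4 + 1) + 4 = 1028; 1028−1 = 1027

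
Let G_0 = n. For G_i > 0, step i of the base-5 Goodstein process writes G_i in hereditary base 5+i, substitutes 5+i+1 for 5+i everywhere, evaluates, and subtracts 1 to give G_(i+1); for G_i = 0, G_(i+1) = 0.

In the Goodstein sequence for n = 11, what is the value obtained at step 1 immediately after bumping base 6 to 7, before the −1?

base 5: 11 = 2·5 + 1; at 6: 2·6 + 1 = 13; next = 12
base 6: 12 = 2·6; at 7: 2·7 = 14; next = 13

14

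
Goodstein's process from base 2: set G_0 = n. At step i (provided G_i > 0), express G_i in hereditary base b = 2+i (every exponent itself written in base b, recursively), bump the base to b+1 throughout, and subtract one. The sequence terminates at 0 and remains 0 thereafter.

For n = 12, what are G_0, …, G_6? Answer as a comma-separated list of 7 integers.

G_0 = 12. HB_2(12) = 2^(2 + 1) + 2^2. Bump = 108. G_1 = 107.
G_1 = 107. HB_3(107) = 3^(3 + 1) + 2·3^2 + 2·3 + 2. Bump = 1066. G_2 = 1065.
G_2 = 1065. HB_4(1065) = 4^(4 + 1) + 2·4^2 + 2·4 + 1. Bump = 15686. G_3 = 15685.
G_3 = 15685. HB_5(15685) = 5^(5 + 1) + 2·5^2 + 2·5. Bump = 280020. G_4 = 280019.
G_4 = 280019. HB_6(280019) = 6^(6 + 1) + 2·6^2 + 6 + 5. Bump = 5764911. G_5 = 5764910.
G_5 = 5764910. HB_7(5764910) = 7^(7 + 1) + 2·7^2 + 7 + 4. Bump = 134217868. G_6 = 134217867.

12, 107, 1065, 15685, 280019, 5764910, 134217867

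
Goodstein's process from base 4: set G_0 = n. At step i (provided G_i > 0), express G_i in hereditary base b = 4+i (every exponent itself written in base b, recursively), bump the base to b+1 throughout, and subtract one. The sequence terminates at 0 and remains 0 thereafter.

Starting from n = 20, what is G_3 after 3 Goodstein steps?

51

G_0 = 20. HB_4(20) = 4^2 + 4. Bump = 30. G_1 = 29.
G_1 = 29. HB_5(29) = 5^2 + 4. Bump = 40. G_2 = 39.
G_2 = 39. HB_6(39) = 6^2 + 3. Bump = 52. G_3 = 51.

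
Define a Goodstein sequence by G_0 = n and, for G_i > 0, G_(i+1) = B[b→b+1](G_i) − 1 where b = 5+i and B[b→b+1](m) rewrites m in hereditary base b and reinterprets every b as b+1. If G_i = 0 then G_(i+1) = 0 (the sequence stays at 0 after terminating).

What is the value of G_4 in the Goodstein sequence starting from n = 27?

69

i=0: 27 = 5^2 + 2 (b=5); 5→6: 6^2 + 2 = 38; 38−1 = 37
i=1: 37 = 6^2 + 1 (b=6); 6→7: 7^2 + 1 = 50; 50−1 = 49
i=2: 49 = 7^2 (b=7); 7→8: 8^2 = 64; 64−1 = 63
i=3: 63 = 7·8 + 7 (b=8); 8→9: 7·9 + 7 = 70; 70−1 = 69
i=4: 69 = 7·9 + 6 (b=9); 9→10: 7·10 + 6 = 76; 76−1 = 75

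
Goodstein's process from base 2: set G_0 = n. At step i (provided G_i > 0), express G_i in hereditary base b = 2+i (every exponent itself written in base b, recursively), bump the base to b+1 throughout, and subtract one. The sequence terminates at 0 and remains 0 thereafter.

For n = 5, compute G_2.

255

[0] 5 ≡ 2^2 + 1 (base 2). Lift 3: 28. −1: 27.
[1] 27 ≡ 3^3 (base 3). Lift 4: 256. −1: 255.
[2] 255 ≡ 3·4^3 + 3·4^2 + 3·4 + 3 (base 4). Lift 5: 468. −1: 467.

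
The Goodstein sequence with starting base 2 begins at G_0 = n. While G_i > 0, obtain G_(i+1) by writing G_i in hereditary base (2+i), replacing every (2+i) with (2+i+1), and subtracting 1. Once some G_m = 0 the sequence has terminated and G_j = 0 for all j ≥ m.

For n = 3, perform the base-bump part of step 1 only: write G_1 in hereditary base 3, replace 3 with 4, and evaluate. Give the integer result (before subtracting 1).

4

step 0: 3 = 2 + 1; sub 3 for 2: 3 + 1; = 4; G_1 = 4−1 = 3
step 1: 3 = 3; sub 4 for 3: 4; = 4; G_2 = 4−1 = 3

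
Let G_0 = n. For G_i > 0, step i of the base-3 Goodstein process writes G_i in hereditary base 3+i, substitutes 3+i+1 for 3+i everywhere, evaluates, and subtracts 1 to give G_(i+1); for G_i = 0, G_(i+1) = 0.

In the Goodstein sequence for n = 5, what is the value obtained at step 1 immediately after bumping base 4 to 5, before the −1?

6

step 0: 5 = 3 + 2; sub 4 for 3: 4 + 2; = 6; G_1 = 6−1 = 5
step 1: 5 = 4 + 1; sub 5 for 4: 5 + 1; = 6; G_2 = 6−1 = 5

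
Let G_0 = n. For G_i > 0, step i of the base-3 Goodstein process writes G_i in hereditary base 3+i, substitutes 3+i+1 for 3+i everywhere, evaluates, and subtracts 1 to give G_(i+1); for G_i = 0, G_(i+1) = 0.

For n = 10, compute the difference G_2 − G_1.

(0) 10|_3 = 3^2 + 1 ↦ 4^2 + 1|_4 = 17 ⇒ 16
(1) 16|_4 = 4^2 ↦ 5^2|_5 = 25 ⇒ 24

8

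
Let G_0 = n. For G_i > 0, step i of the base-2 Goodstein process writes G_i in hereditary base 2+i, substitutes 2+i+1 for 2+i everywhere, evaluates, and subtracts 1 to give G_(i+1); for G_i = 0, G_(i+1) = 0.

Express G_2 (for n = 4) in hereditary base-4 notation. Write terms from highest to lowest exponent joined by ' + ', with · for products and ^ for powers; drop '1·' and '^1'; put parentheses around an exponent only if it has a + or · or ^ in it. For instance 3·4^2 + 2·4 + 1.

2·4^2 + 2·4 + 1

i=0: 4 = 2^2 (b=2); 2→3: 3^3 = 27; 27−1 = 26
i=1: 26 = 2·3^2 + 2·3 + 2 (b=3); 3→4: 2·4^2 + 2·4 + 2 = 42; 42−1 = 41
i=2: 41 = 2·4^2 + 2·4 + 1 (b=4); 4→5: 2·5^2 + 2·5 + 1 = 61; 61−1 = 60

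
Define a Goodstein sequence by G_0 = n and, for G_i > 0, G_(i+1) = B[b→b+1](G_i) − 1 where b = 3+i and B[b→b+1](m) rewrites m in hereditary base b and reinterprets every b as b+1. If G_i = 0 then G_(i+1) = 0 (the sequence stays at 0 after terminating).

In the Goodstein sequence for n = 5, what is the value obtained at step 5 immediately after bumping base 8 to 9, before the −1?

3

base 3: 5 = 3 + 2; at 4: 4 + 2 = 6; next = 5
base 4: 5 = 4 + 1; at 5: 5 + 1 = 6; next = 5
base 5: 5 = 5; at 6: 6 = 6; next = 5
base 6: 5 = 5; at 7: 5 = 5; next = 4
base 7: 4 = 4; at 8: 4 = 4; next = 3
base 8: 3 = 3; at 9: 3 = 3; next = 2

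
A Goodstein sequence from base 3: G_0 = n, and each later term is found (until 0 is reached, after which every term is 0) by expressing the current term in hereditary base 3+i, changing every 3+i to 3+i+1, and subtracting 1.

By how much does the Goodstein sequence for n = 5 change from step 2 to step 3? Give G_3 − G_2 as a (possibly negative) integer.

G_0=5  [base 3] 3 + 2  →[3↦4]→  4 + 2 = 6  −1 ⇒ G_1=5
G_1=5  [base 4] 4 + 1  →[4↦5]→  5 + 1 = 6  −1 ⇒ G_2=5
G_2=5  [base 5] 5  →[5↦6]→  6 = 6  −1 ⇒ G_3=5

0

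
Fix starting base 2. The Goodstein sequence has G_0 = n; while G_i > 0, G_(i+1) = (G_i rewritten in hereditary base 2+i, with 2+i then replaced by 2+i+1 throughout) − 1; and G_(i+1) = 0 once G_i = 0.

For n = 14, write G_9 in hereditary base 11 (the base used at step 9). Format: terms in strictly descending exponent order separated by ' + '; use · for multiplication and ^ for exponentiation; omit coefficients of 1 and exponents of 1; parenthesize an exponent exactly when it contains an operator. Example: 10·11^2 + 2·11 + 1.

G_0=14  [base 2] 2^(2 + 1) + 2^2 + 2  →[2↦3]→  3^(3 + 1) + 3^3 + 3 = 111  −1 ⇒ G_1=110
G_1=110  [base 3] 3^(3 + 1) + 3^3 + 2  →[3↦4]→  4^(4 + 1) + 4^4 + 2 = 1282  −1 ⇒ G_2=1281
G_2=1281  [base 4] 4^(4 + 1) + 4^4 + 1  →[4↦5]→  5^(5 + 1) + 5^5 + 1 = 18751  −1 ⇒ G_3=18750
G_3=18750  [base 5] 5^(5 + 1) + 5^5  →[5↦6]→  6^(6 + 1) + 6^6 = 326592  −1 ⇒ G_4=326591
G_4=326591  [base 6] 6^(6 + 1) + 5·6^5 + 5·6^4 + 5·6^3 + 5·6^2 + 5·6 + 5  →[6↦7]→  7^(7 + 1) + 5·7^5 + 5·7^4 + 5·7^3 + 5·7^2 + 5·7 + 5 = 5862841  −1 ⇒ G_5=5862840
G_5=5862840  [base 7] 7^(7 + 1) + 5·7^5 + 5·7^4 + 5·7^3 + 5·7^2 + 5·7 + 4  →[7↦8]→  8^(8 + 1) + 5·8^5 + 5·8^4 + 5·8^3 + 5·8^2 + 5·8 + 4 = 134404972  −1 ⇒ G_6=134404971
G_6=134404971  [base 8] 8^(8 + 1) + 5·8^5 + 5·8^4 + 5·8^3 + 5·8^2 + 5·8 + 3  →[8↦9]→  9^(9 + 1) + 5·9^5 + 5·9^4 + 5·9^3 + 5·9^2 + 5·9 + 3 = 3487116549  −1 ⇒ G_7=3487116548
G_7=3487116548  [base 9] 9^(9 + 1) + 5·9^5 + 5·9^4 + 5·9^3 + 5·9^2 + 5·9 + 2  →[9↦10]→  10^(10 + 1) + 5·10^5 + 5·10^4 + 5·10^3 + 5·10^2 + 5·10 + 2 = 100000555552  −1 ⇒ G_8=100000555551
G_8=100000555551  [base 10] 10^(10 + 1) + 5·10^5 + 5·10^4 + 5·10^3 + 5·10^2 + 5·10 + 1  →[10↦11]→  11^(11 + 1) + 5·11^5 + 5·11^4 + 5·11^3 + 5·11^2 + 5·11 + 1 = 3138429262497  −1 ⇒ G_9=3138429262496

11^(11 + 1) + 5·11^5 + 5·11^4 + 5·11^3 + 5·11^2 + 5·11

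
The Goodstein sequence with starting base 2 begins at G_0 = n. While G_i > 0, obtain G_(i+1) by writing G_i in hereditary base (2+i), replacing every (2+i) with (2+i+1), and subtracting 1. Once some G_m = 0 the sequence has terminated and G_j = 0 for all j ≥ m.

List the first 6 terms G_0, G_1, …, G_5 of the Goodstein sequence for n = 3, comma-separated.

3, 3, 3, 2, 1, 0

base 2: 3 = 2 + 1; at 3: 3 + 1 = 4; next = 3
base 3: 3 = 3; at 4: 4 = 4; next = 3
base 4: 3 = 3; at 5: 3 = 3; next = 2
base 5: 2 = 2; at 6: 2 = 2; next = 1
base 6: 1 = 1; at 7: 1 = 1; next = 0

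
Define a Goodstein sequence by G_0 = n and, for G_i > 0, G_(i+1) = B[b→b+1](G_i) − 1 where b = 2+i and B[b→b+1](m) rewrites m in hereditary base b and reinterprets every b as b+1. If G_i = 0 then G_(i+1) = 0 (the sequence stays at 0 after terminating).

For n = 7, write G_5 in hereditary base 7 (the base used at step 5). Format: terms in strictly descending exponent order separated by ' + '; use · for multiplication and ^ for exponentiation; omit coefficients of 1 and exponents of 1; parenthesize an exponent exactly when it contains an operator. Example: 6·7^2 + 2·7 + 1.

7^7

[0] 7 ≡ 2^2 + 2 + 1 (base 2). Lift 3: 31. −1: 30.
[1] 30 ≡ 3^3 + 3 (base 3). Lift 4: 260. −1: 259.
[2] 259 ≡ 4^4 + 3 (base 4). Lift 5: 3128. −1: 3127.
[3] 3127 ≡ 5^5 + 2 (base 5). Lift 6: 46658. −1: 46657.
[4] 46657 ≡ 6^6 + 1 (base 6). Lift 7: 823544. −1: 823543.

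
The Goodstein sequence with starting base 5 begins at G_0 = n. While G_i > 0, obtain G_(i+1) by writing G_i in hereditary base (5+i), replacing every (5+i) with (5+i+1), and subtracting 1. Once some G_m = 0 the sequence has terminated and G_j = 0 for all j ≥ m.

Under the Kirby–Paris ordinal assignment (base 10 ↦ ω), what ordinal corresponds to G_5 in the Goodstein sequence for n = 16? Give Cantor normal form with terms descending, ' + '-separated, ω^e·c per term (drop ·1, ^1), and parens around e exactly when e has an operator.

ω·2 + 3

G_0=16  [base 5] 3·5 + 1  →[5↦6]→  3·6 + 1 = 19  −1 ⇒ G_1=18
G_1=18  [base 6] 3·6  →[6↦7]→  3·7 = 21  −1 ⇒ G_2=20
G_2=20  [base 7] 2·7 + 6  →[7↦8]→  2·8 + 6 = 22  −1 ⇒ G_3=21
G_3=21  [base 8] 2·8 + 5  →[8↦9]→  2·9 + 5 = 23  −1 ⇒ G_4=22
G_4=22  [base 9] 2·9 + 4  →[9↦10]→  2·10 + 4 = 24  −1 ⇒ G_5=23
G_5=23  [base 10] 2·10 + 3  →[10↦11]→  2·11 + 3 = 25  −1 ⇒ G_6=24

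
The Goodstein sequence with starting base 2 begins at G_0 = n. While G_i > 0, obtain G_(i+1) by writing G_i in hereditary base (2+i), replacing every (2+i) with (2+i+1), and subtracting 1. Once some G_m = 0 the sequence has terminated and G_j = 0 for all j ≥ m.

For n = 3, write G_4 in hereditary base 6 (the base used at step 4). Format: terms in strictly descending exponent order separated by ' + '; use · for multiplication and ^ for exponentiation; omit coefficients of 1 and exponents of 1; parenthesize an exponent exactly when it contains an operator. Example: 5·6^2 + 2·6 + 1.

i=0: 3 = 2 + 1 (b=2); 2→3: 3 + 1 = 4; 4−1 = 3
i=1: 3 = 3 (b=3); 3→4: 4 = 4; 4−1 = 3
i=2: 3 = 3 (b=4); 4→5: 3 = 3; 3−1 = 2
i=3: 2 = 2 (b=5); 5→6: 2 = 2; 2−1 = 1
i=4: 1 = 1 (b=6); 6→7: 1 = 1; 1−1 = 0

1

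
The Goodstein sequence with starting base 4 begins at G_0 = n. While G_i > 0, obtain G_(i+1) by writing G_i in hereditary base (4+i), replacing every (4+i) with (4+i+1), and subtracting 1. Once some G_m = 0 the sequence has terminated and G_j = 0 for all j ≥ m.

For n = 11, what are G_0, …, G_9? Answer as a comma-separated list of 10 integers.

11, 12, 13, 14, 15, 15, 15, 15, 15, 15

11 —HB4→ 2·4 + 3 —bump→ 2·5 + 3 = 13 —(−1)→ 12
12 —HB5→ 2·5 + 2 —bump→ 2·6 + 2 = 14 —(−1)→ 13
13 —HB6→ 2·6 + 1 —bump→ 2·7 + 1 = 15 —(−1)→ 14
14 —HB7→ 2·7 —bump→ 2·8 = 16 —(−1)→ 15
15 —HB8→ 8 + 7 —bump→ 9 + 7 = 16 —(−1)→ 15
15 —HB9→ 9 + 6 —bump→ 10 + 6 = 16 —(−1)→ 15
15 —HB10→ 10 + 5 —bump→ 11 + 5 = 16 —(−1)→ 15
15 —HB11→ 11 + 4 —bump→ 12 + 4 = 16 —(−1)→ 15
15 —HB12→ 12 + 3 —bump→ 13 + 3 = 16 —(−1)→ 15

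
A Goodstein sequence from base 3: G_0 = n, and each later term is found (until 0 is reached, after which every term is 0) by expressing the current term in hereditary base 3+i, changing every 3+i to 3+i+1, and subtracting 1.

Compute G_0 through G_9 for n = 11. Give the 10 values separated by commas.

11, 17, 25, 35, 39, 43, 47, 51, 55, 59

11 —HB3→ 3^2 + 2 —bump→ 4^2 + 2 = 18 —(−1)→ 17
17 —HB4→ 4^2 + 1 —bump→ 5^2 + 1 = 26 —(−1)→ 25
25 —HB5→ 5^2 —bump→ 6^2 = 36 —(−1)→ 35
35 —HB6→ 5·6 + 5 —bump→ 5·7 + 5 = 40 —(−1)→ 39
39 —HB7→ 5·7 + 4 —bump→ 5·8 + 4 = 44 —(−1)→ 43
43 —HB8→ 5·8 + 3 —bump→ 5·9 + 3 = 48 —(−1)→ 47
47 —HB9→ 5·9 + 2 —bump→ 5·10 + 2 = 52 —(−1)→ 51
51 —HB10→ 5·10 + 1 —bump→ 5·11 + 1 = 56 —(−1)→ 55
55 —HB11→ 5·11 —bump→ 5·12 = 60 —(−1)→ 59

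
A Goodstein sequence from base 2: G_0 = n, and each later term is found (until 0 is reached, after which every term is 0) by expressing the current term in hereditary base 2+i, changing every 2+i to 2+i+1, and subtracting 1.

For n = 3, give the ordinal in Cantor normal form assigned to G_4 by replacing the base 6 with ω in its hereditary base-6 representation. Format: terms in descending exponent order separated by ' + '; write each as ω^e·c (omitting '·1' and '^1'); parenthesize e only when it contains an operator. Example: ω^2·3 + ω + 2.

1

3 —HB2→ 2 + 1 —bump→ 3 + 1 = 4 —(−1)→ 3
3 —HB3→ 3 —bump→ 4 = 4 —(−1)→ 3
3 —HB4→ 3 —bump→ 3 = 3 —(−1)→ 2
2 —HB5→ 2 —bump→ 2 = 2 —(−1)→ 1
1 —HB6→ 1 —bump→ 1 = 1 —(−1)→ 0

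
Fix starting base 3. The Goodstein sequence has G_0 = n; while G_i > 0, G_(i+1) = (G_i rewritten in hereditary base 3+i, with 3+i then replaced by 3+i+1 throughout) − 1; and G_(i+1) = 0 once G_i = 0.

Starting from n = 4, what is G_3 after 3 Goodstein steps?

(0) 4|_3 = 3 + 1 ↦ 4 + 1|_4 = 5 ⇒ 4
(1) 4|_4 = 4 ↦ 5|_5 = 5 ⇒ 4
(2) 4|_5 = 4 ↦ 4|_6 = 4 ⇒ 3
(3) 3|_6 = 3 ↦ 3|_7 = 3 ⇒ 2

3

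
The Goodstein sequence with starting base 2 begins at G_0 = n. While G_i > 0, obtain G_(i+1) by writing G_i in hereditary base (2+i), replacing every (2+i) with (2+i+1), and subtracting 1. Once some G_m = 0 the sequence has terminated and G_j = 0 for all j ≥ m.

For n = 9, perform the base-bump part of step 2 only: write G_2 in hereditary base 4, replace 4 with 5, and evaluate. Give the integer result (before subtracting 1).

G_0 = 9. HB_2(9) = 2^(2 + 1) + 1. Bump = 82. G_1 = 81.
G_1 = 81. HB_3(81) = 3^(3 + 1). Bump = 1024. G_2 = 1023.
G_2 = 1023. HB_4(1023) = 3·4^4 + 3·4^3 + 3·4^2 + 3·4 + 3. Bump = 9843. G_3 = 9842.

9843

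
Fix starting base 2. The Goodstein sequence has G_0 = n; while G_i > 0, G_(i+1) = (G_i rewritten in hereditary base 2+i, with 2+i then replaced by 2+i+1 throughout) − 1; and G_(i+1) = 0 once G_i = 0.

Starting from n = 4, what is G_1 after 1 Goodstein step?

26

(0) 4|_2 = 2^2 ↦ 3^3|_3 = 27 ⇒ 26
(1) 26|_3 = 2·3^2 + 2·3 + 2 ↦ 2·4^2 + 2·4 + 2|_4 = 42 ⇒ 41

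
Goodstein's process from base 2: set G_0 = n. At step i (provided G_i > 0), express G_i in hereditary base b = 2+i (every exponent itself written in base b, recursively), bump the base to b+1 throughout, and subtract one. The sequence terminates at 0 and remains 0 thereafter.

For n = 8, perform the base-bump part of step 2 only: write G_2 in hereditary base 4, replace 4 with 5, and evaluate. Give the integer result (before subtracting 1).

base 2: 8 = 2^(2 + 1); at 3: 3^(3 + 1) = 81; next = 80
base 3: 80 = 2·3^3 + 2·3^2 + 2·3 + 2; at 4: 2·4^4 + 2·4^2 + 2·4 + 2 = 554; next = 553

6311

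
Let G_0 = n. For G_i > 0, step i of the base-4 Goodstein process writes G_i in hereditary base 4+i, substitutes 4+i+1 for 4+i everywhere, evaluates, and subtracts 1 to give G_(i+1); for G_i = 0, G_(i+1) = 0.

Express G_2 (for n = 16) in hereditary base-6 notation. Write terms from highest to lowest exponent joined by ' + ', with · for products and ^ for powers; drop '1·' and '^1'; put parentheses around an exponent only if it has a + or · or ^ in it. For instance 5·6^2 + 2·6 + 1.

(0) 16|_4 = 4^2 ↦ 5^2|_5 = 25 ⇒ 24
(1) 24|_5 = 4·5 + 4 ↦ 4·6 + 4|_6 = 28 ⇒ 27

4·6 + 3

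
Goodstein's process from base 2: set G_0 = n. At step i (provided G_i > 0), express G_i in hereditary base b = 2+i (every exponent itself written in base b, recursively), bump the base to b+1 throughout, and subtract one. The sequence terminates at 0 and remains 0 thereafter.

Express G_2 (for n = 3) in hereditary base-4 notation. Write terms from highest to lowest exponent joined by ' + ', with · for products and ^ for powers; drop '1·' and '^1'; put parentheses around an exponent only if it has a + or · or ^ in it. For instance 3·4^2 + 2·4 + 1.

3

[0] 3 ≡ 2 + 1 (base 2). Lift 3: 4. −1: 3.
[1] 3 ≡ 3 (base 3). Lift 4: 4. −1: 3.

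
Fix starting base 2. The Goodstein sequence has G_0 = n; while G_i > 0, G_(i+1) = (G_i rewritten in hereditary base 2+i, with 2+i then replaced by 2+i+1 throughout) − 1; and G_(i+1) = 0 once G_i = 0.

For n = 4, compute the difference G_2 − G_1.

G_0=4  [base 2] 2^2  →[2↦3]→  3^3 = 27  −1 ⇒ G_1=26
G_1=26  [base 3] 2·3^2 + 2·3 + 2  →[3↦4]→  2·4^2 + 2·4 + 2 = 42  −1 ⇒ G_2=41

15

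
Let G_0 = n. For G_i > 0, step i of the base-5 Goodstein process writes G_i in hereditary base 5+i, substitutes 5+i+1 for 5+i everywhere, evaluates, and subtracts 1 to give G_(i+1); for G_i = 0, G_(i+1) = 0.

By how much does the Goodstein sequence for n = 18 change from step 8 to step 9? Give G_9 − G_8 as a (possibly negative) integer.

1

i=0: 18 = 3·5 + 3 (b=5); 5→6: 3·6 + 3 = 21; 21−1 = 20
i=1: 20 = 3·6 + 2 (b=6); 6→7: 3·7 + 2 = 23; 23−1 = 22
i=2: 22 = 3·7 + 1 (b=7); 7→8: 3·8 + 1 = 25; 25−1 = 24
i=3: 24 = 3·8 (b=8); 8→9: 3·9 = 27; 27−1 = 26
i=4: 26 = 2·9 + 8 (b=9); 9→10: 2·10 + 8 = 28; 28−1 = 27
i=5: 27 = 2·10 + 7 (b=10); 10→11: 2·11 + 7 = 29; 29−1 = 28
i=6: 28 = 2·11 + 6 (b=11); 11→12: 2·12 + 6 = 30; 30−1 = 29
i=7: 29 = 2·12 + 5 (b=12); 12→13: 2·13 + 5 = 31; 31−1 = 30
i=8: 30 = 2·13 + 4 (b=13); 13→14: 2·14 + 4 = 32; 32−1 = 31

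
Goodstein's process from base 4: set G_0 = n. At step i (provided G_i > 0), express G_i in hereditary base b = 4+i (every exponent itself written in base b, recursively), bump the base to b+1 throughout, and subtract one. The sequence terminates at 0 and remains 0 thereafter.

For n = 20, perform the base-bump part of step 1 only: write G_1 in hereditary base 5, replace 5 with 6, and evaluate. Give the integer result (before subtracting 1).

40

G_0 = 20. HB_4(20) = 4^2 + 4. Bump = 30. G_1 = 29.
G_1 = 29. HB_5(29) = 5^2 + 4. Bump = 40. G_2 = 39.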